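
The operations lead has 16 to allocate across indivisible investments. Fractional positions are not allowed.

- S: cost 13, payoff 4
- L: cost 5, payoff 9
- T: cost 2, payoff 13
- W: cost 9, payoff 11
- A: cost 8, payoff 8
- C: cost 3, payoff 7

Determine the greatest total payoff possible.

33

T + W + C: cost 2 + 9 + 3 = 14 ≤ 16, payoff 13 + 11 + 7 = 31.
L + T + A: cost 5 + 2 + 8 = 15 ≤ 16, payoff 9 + 13 + 8 = 30.
L + T + W: cost 5 + 2 + 9 = 16 ≤ 16, payoff 9 + 13 + 11 = 33.
Best is L, T, and W with total payoff 33.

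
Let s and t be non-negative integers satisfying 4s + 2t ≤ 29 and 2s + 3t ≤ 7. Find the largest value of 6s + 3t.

The continuous relaxation peaks at (3.5, 0) with value 21.00; rounding to a feasible lattice point costs some objective.
(s,t)=(3,0): 4·3+2·0=12≤29, 2·3+3·0=6≤7, objective 18.
(s,t)=(2,1): 4·2+2·1=10≤29, 2·2+3·1=7≤7, objective 15.
The best lattice point is (3,0), giving 18.

18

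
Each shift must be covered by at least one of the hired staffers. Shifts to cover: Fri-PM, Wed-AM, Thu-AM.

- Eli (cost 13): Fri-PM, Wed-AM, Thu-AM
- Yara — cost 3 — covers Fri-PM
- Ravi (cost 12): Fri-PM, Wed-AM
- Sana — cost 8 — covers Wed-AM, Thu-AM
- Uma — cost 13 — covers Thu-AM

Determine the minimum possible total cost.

11

Choose Yara and Sana: together they cover Fri-PM, Wed-AM, Thu-AM — every shift.
Total cost: 3 + 8 = 11.
No cover costs less than 11.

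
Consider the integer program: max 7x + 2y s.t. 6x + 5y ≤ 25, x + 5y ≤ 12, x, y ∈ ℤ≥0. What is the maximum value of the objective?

(x,y)=(4,0): 6·4+5·0=24≤25, 1·4+5·0=4≤12, objective 28.
(x,y)=(3,1): 6·3+5·1=23≤25, 1·3+5·1=8≤12, objective 23.
(x,y)=(3,0): 6·3+5·0=18≤25, 1·3+5·0=3≤12, objective 21.
Maximum is 28 at (x,y)=(4,0).

28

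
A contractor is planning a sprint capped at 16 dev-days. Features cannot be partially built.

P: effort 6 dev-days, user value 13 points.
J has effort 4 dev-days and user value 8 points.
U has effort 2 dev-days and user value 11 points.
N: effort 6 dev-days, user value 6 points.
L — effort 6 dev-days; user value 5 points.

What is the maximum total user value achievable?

This is an integer program with binary decision variables.
Allowing fractional choices, the relaxed optimum would be about 36.0, but features are indivisible.
P + U + N: effort 6 + 2 + 6 = 14 ≤ 16, user value 13 + 11 + 6 = 30.
P + U + L: effort 6 + 2 + 6 = 14 ≤ 16, user value 13 + 11 + 5 = 29.
P + J + U: effort 6 + 4 + 2 = 12 ≤ 16, user value 13 + 8 + 11 = 32.
Best is P, J, and U with total user value 32.

32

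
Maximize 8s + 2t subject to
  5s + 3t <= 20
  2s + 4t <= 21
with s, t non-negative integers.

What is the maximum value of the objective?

32

(s,t)=(4,0): 5·4+3·0=20≤20, 2·4+4·0=8≤21, objective 32.
(s,t)=(3,1): 5·3+3·1=18≤20, 2·3+4·1=10≤21, objective 26.
No feasible integer point exceeds 32.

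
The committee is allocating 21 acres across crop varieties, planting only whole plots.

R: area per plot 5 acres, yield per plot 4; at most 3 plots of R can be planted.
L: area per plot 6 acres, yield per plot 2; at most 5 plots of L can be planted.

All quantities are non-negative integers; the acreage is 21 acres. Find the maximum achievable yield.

Take 3×R and 1×L: area 21 ≤ 21, yield 3·4 + 1·2 = 14.
R has the best ratio (4/5) and is taken to its limit of 3; remaining capacity is filled optimally with the others.

14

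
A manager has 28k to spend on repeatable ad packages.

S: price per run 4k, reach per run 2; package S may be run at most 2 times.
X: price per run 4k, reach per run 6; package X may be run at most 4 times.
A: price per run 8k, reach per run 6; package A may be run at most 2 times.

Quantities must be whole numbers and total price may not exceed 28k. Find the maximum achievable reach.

32

This is a bounded integer knapsack.
X has the best ratio (6/4); taking only X gives at most 4×6 = 24 (stopped by the supply cap of 4).
Mixing does better — 1×S, 4×X, and 1×A: price 28 ≤ 28, reach 1·2 + 4·6 + 1·6 = 32.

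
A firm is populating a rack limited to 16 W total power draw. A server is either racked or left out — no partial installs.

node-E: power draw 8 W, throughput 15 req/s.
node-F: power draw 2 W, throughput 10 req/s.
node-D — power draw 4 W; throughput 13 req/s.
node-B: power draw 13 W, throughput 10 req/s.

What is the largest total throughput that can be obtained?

38

node-E + node-F + node-D: power draw 8 + 2 + 4 = 14 ≤ 16, throughput 15 + 10 + 13 = 38.
node-E + node-D: power draw 8 + 4 = 12 ≤ 16, throughput 15 + 13 = 28.
node-E + node-F: power draw 8 + 2 = 10 ≤ 16, throughput 15 + 10 = 25.
Best is node-E, node-F, and node-D with total throughput 38.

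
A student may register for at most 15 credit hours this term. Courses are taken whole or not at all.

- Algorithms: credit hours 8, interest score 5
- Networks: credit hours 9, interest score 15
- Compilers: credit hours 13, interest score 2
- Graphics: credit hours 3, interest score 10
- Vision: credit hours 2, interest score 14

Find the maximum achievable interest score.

Take Networks, Graphics, and Vision: credit hours 9 + 3 + 2 = 14 ≤ 15, interest score 15 + 10 + 14 = 39.
No other feasible combination does better.

39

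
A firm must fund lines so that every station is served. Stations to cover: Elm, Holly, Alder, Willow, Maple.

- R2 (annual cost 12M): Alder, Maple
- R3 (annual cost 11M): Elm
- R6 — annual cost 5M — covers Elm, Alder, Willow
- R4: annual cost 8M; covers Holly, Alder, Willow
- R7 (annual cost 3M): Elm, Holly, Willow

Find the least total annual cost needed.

The greedy cost-per-new-station heuristic would pick R7, R6, and R2 for 20, but a cheaper cover exists.
Choose R2 and R7: together they cover Elm, Holly, Alder, Willow, Maple — every station.
Total annual cost: 12 + 3 = 15.
No cover costs less than 15.

15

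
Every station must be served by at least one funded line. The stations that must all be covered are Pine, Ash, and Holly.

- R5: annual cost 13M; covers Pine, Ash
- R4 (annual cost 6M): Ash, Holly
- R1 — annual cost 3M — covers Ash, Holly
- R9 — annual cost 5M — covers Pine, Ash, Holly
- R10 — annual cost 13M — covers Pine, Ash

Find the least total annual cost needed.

This is a weighted set-cover instance.
The greedy cost-per-new-station heuristic would pick R1 and R9 for 8, but a cheaper cover exists.
R9 alone covers Pine, Ash, Holly — every station.
Total annual cost: 5.
No cover costs less than 5.

5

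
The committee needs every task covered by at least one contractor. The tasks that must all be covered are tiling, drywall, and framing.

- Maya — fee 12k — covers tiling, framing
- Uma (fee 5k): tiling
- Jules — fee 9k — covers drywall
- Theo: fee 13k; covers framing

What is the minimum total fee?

21

The greedy cost-per-new-task heuristic would pick Uma, Jules, and Maya for 26, but a cheaper cover exists.
Choose Maya and Jules: together they cover tiling, drywall, framing — every task.
Total fee: 12 + 9 = 21.
No cover costs less than 21.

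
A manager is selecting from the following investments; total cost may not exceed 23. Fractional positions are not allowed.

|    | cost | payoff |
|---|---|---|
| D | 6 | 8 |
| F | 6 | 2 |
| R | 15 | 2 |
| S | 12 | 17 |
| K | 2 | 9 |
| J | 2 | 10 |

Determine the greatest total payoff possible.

This is an integer program with binary decision variables.
Allowing fractional choices, the relaxed optimum would be about 44.3, but investments are indivisible.
D + S + K + J: cost 6 + 12 + 2 + 2 = 22 ≤ 23, payoff 8 + 17 + 9 + 10 = 44.
S + K + J: cost 12 + 2 + 2 = 16 ≤ 23, payoff 17 + 9 + 10 = 36.
F + S + K + J: cost 6 + 12 + 2 + 2 = 22 ≤ 23, payoff 2 + 17 + 9 + 10 = 38.
Best is D, S, K, and J with total payoff 44.

44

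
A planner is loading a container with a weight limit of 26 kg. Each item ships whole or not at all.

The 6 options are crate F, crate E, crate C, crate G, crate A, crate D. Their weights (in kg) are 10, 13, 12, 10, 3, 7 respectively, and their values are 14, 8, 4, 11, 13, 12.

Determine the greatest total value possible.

39

Take crate F, crate A, and crate D: weight 10 + 3 + 7 = 20 ≤ 26, value 14 + 13 + 12 = 39.
No other feasible combination does better.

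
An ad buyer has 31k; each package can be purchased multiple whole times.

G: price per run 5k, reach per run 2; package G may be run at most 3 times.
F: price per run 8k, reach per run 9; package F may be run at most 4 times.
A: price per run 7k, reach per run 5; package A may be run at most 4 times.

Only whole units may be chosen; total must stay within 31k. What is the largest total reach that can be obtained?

32

Take 3×F and 1×A: price 31 ≤ 31, reach 3·9 + 1·5 = 32.
No other integer combination yields more.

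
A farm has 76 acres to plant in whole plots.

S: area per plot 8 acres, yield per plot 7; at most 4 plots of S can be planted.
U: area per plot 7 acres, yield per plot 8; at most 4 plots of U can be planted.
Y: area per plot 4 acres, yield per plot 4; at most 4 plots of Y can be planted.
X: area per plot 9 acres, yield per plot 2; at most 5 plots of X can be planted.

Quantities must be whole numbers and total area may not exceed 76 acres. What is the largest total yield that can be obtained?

Take 4×S, 4×U, and 4×Y: area 76 ≤ 76, yield 4·7 + 4·8 + 4·4 = 76.
U has the best ratio (8/7) and is taken to its limit of 4; remaining capacity is filled optimally with the others.

76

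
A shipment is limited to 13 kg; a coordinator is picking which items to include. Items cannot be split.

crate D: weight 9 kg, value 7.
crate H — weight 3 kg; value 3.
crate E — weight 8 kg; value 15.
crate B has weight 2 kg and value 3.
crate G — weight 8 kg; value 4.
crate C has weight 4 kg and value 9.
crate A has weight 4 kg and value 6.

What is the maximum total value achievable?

Allowing fractional choices, the relaxed optimum would be about 25.5, but items are indivisible.
crate H + crate E + crate B: weight 3 + 8 + 2 = 13 ≤ 13, value 3 + 15 + 3 = 21.
crate E + crate A: weight 8 + 4 = 12 ≤ 13, value 15 + 6 = 21.
crate E + crate C: weight 8 + 4 = 12 ≤ 13, value 15 + 9 = 24.
Best is crate E and crate C with total value 24.

24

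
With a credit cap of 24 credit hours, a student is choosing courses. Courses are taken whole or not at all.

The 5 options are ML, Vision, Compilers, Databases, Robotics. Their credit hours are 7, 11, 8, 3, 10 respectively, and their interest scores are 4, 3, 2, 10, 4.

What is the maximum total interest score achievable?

18

Allowing fractional choices, the relaxed optimum would be about 19.1, but courses are indivisible.
Vision + Databases + Robotics: credit hours 11 + 3 + 10 = 24 ≤ 24, interest score 3 + 10 + 4 = 17.
ML + Databases + Robotics: credit hours 7 + 3 + 10 = 20 ≤ 24, interest score 4 + 10 + 4 = 18.
ML + Vision + Databases: credit hours 7 + 11 + 3 = 21 ≤ 24, interest score 4 + 3 + 10 = 17.
Best is ML, Databases, and Robotics with total interest score 18.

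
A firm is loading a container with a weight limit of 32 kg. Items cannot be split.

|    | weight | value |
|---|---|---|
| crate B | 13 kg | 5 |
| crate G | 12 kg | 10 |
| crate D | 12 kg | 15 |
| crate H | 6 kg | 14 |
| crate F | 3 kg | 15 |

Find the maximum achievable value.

44

Take crate D, crate H, and crate F: weight 12 + 6 + 3 = 21 ≤ 32, value 15 + 14 + 15 = 44.
No other feasible combination does better.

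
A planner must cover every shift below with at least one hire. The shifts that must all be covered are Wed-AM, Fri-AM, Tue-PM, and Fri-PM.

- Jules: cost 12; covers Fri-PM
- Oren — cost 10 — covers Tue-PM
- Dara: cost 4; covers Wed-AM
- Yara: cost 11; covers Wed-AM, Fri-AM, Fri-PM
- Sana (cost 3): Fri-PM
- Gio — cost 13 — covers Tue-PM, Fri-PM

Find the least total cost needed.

Choose Oren and Yara: together they cover Wed-AM, Fri-AM, Tue-PM, Fri-PM — every shift.
Total cost: 10 + 11 = 21.

21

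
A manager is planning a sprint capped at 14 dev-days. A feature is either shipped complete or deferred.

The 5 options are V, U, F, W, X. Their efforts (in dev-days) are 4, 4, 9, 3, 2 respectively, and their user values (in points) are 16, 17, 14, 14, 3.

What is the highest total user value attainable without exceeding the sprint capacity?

50

Allowing fractional choices, the relaxed optimum would be about 51.7, but features are indivisible.
V + U + X: effort 4 + 4 + 2 = 10 ≤ 14, user value 16 + 17 + 3 = 36.
V + U + W: effort 4 + 4 + 3 = 11 ≤ 14, user value 16 + 17 + 14 = 47.
V + U + W + X: effort 4 + 4 + 3 + 2 = 13 ≤ 14, user value 16 + 17 + 14 + 3 = 50.
Best is V, U, W, and X with total user value 50.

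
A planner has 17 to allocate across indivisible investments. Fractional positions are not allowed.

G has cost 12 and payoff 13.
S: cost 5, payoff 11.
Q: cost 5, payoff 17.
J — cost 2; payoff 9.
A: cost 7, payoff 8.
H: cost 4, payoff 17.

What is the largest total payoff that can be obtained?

Allowing fractional choices, the relaxed optimum would be about 55.1, but investments are indivisible.
S + Q + J + H: cost 5 + 5 + 2 + 4 = 16 ≤ 17, payoff 11 + 17 + 9 + 17 = 54.
S + Q + H: cost 5 + 5 + 4 = 14 ≤ 17, payoff 11 + 17 + 17 = 45.
Q + J + H: cost 5 + 2 + 4 = 11 ≤ 17, payoff 17 + 9 + 17 = 43.
Best is S, Q, J, and H with total payoff 54.

54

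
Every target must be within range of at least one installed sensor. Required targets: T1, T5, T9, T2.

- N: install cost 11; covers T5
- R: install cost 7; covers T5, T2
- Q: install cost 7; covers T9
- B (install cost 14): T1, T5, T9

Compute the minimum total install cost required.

21

Choose R and B: together they cover T1, T5, T9, T2 — every target.
Total install cost: 7 + 14 = 21.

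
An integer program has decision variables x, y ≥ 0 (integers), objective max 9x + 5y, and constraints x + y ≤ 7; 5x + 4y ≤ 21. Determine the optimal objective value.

36

(x,y)=(4,0): 1·4+1·0=4≤7, 5·4+4·0=20≤21, objective 36.
(x,y)=(3,1): 1·3+1·1=4≤7, 5·3+4·1=19≤21, objective 32.
(x,y)=(3,0): 1·3+1·0=3≤7, 5·3+4·0=15≤21, objective 27.
Maximum is 36 at (x,y)=(4,0).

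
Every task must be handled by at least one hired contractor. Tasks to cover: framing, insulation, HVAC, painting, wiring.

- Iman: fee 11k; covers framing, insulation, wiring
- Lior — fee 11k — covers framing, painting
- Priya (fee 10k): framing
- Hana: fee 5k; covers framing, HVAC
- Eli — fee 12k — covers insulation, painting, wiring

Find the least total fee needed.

Choose Hana and Eli: together they cover framing, insulation, HVAC, painting, wiring — every task.
Total fee: 5 + 12 = 17.
No cover costs less than 17.

17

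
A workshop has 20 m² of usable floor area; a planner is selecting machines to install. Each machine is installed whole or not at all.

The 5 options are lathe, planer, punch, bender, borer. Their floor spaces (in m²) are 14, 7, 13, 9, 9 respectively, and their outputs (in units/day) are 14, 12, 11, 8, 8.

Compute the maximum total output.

Take planer and punch: floor space 7 + 13 = 20 ≤ 20, output 12 + 11 = 23.
No other feasible combination does better.

23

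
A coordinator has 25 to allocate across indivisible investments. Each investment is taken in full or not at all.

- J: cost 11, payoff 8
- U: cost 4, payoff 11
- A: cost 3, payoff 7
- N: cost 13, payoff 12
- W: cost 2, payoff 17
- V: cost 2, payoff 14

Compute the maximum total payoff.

61

This is a 0-1 knapsack instance.
Allowing fractional choices, the relaxed optimum would be about 61.7, but investments are indivisible.
J + U + A + W + V: cost 11 + 4 + 3 + 2 + 2 = 22 ≤ 25, payoff 8 + 11 + 7 + 17 + 14 = 57.
U + A + N + W + V: cost 4 + 3 + 13 + 2 + 2 = 24 ≤ 25, payoff 11 + 7 + 12 + 17 + 14 = 61.
Best is U, A, N, W, and V with total payoff 61.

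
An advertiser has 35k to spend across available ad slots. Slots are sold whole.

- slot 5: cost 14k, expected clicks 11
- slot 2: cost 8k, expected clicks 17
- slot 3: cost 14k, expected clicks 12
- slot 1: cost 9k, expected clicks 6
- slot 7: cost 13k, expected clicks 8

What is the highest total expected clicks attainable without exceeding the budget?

Take slot 2, slot 3, and slot 7: cost 8 + 14 + 13 = 35 ≤ 35, expected clicks 17 + 12 + 8 = 37.
No other feasible combination does better.

37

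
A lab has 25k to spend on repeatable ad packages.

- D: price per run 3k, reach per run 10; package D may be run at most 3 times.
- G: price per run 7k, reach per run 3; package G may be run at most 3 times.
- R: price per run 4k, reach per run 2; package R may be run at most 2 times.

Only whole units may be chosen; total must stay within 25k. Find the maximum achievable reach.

37

D has the best ratio (10/3); taking only D gives at most 3×10 = 30 (stopped by the supply cap of 3).
Mixing does better — 3×D, 1×G, and 2×R: price 24 ≤ 25, reach 3·10 + 1·3 + 2·2 = 37.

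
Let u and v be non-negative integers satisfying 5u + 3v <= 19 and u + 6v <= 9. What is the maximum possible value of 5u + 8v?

Relaxing integrality, the LP optimum is 23.81 at (u,v) = (3.22, 0.963), which is not an integer point.
(u,v)=(3,1): 5·3+3·1=18≤19, 1·3+6·1=9≤9, objective 23.
(u,v)=(2,1): 5·2+3·1=13≤19, 1·2+6·1=8≤9, objective 18.
(u,v)=(3,0): 5·3+3·0=15≤19, 1·3+6·0=3≤9, objective 15.
(u,v)=(2,0): 5·2+3·0=10≤19, 1·2+6·0=2≤9, objective 10.
The best lattice point is (3,1), giving 23.

23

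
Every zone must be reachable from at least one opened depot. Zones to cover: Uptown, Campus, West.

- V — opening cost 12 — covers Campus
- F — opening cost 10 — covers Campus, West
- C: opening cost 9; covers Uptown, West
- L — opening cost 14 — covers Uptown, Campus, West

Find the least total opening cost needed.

L alone covers Uptown, Campus, West — every zone.
Total opening cost: 14.

14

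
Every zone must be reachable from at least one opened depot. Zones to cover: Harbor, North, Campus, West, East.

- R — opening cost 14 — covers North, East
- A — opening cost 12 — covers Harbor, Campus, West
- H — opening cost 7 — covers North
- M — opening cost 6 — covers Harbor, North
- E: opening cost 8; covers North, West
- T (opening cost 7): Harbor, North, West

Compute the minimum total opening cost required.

26

The greedy cost-per-new-zone heuristic would pick T, A, and R for 33, but a cheaper cover exists.
Choose R and A: together they cover Harbor, North, Campus, West, East — every zone.
Total opening cost: 14 + 12 = 26.
No cover costs less than 26.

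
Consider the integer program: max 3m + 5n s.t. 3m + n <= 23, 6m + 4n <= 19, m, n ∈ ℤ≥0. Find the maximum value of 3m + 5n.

20

Relaxing integrality, the LP optimum is 23.75 at (m,n) = (0, 4.75), which is not an integer point.
(m,n)=(0,4) is feasible, giving 20.
(m,n)=(1,3) is feasible, giving 18.
The best lattice point is (0,4), giving 20.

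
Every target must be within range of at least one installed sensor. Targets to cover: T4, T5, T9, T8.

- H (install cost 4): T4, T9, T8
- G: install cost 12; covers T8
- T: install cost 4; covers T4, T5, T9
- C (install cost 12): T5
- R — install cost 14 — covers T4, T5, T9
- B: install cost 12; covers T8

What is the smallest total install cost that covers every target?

This is a weighted set-cover instance.
Choose H and T: together they cover T4, T5, T9, T8 — every target.
Total install cost: 4 + 4 = 8.
No cover costs less than 8.

8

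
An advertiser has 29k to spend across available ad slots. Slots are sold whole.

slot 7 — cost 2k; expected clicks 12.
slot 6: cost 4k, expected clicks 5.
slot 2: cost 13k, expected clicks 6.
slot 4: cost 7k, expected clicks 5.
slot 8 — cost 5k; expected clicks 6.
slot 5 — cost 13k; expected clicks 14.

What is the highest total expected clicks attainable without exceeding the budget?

37

slot 7 + slot 6 + slot 8 + slot 5: cost 2 + 4 + 5 + 13 = 24 ≤ 29, expected clicks 12 + 5 + 6 + 14 = 37.
slot 7 + slot 6 + slot 4 + slot 5: cost 2 + 4 + 7 + 13 = 26 ≤ 29, expected clicks 12 + 5 + 5 + 14 = 36.
slot 7 + slot 4 + slot 8 + slot 5: cost 2 + 7 + 5 + 13 = 27 ≤ 29, expected clicks 12 + 5 + 6 + 14 = 37.
The maximum expected clicks is 37; one optimal choice is slot 7, slot 6, slot 8, and slot 5.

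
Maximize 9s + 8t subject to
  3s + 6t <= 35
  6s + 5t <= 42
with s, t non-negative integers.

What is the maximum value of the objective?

Relaxing integrality, the LP optimum is 65.00 at (s,t) = (3.67, 4), which is not an integer point.
(s,t)=(7,0): 3·7+6·0=21≤35, 6·7+5·0=42≤42, objective 63.
(s,t)=(6,1): 3·6+6·1=24≤35, 6·6+5·1=41≤42, objective 62.
(s,t)=(4,3): 3·4+6·3=30≤35, 6·4+5·3=39≤42, objective 60.
No feasible integer point exceeds 63.

63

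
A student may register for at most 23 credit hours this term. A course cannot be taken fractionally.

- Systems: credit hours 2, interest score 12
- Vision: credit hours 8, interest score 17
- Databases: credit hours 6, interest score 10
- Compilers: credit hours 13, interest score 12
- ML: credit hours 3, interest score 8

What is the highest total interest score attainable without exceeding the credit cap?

47

Systems + Vision + Databases: credit hours 2 + 8 + 6 = 16 ≤ 23, interest score 12 + 17 + 10 = 39.
Systems + Vision + Compilers: credit hours 2 + 8 + 13 = 23 ≤ 23, interest score 12 + 17 + 12 = 41.
Systems + Vision + Databases + ML: credit hours 2 + 8 + 6 + 3 = 19 ≤ 23, interest score 12 + 17 + 10 + 8 = 47.
Best is Systems, Vision, Databases, and ML with total interest score 47.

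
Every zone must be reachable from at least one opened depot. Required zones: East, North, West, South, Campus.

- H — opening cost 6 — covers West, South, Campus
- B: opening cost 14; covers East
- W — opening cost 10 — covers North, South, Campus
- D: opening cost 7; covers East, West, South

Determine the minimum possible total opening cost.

Choose W and D: together they cover East, North, West, South, Campus — every zone.
Total opening cost: 10 + 7 = 17.

17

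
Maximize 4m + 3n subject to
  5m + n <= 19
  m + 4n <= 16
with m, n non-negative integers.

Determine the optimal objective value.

The continuous relaxation peaks at (3.16, 3.21) with value 22.26; rounding to a feasible lattice point costs some objective.
(m,n)=(3,3): 5·3+1·3=18≤19, 1·3+4·3=15≤16, objective 21.
(m,n)=(3,2): 5·3+1·2=17≤19, 1·3+4·2=11≤16, objective 18.
(m,n)=(2,3): 5·2+1·3=13≤19, 1·2+4·3=14≤16, objective 17.
(m,n)=(2,2): 5·2+1·2=12≤19, 1·2+4·2=10≤16, objective 14.
The best lattice point is (3,3), giving 21.

21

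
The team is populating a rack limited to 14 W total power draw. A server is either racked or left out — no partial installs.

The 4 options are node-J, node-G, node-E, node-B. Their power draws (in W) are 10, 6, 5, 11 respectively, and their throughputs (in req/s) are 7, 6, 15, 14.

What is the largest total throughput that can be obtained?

Allowing fractional choices, the relaxed optimum would be about 26.5, but servers are indivisible.
node-E: power draw 5 ≤ 14, throughput 15.
node-G + node-E: power draw 6 + 5 = 11 ≤ 14, throughput 6 + 15 = 21.
node-B: power draw 11 ≤ 14, throughput 14.
Best is node-G and node-E with total throughput 21.

21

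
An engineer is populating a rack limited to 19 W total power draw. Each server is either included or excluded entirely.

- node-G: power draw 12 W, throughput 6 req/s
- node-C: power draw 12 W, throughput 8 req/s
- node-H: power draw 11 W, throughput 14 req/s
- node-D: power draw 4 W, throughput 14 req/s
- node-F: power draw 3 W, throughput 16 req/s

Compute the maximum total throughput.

node-H + node-D + node-F: power draw 11 + 4 + 3 = 18 ≤ 19, throughput 14 + 14 + 16 = 44.
node-C + node-D + node-F: power draw 12 + 4 + 3 = 19 ≤ 19, throughput 8 + 14 + 16 = 38.
Best is node-H, node-D, and node-F with total throughput 44.

44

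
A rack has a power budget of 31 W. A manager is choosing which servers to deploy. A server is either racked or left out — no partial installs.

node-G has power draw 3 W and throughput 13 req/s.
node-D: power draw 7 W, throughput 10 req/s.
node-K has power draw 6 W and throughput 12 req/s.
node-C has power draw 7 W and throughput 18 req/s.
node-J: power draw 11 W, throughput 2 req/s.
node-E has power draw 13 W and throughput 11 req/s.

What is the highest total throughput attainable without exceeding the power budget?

54

This is a 0-1 knapsack instance.
node-G + node-D + node-C + node-E: power draw 3 + 7 + 7 + 13 = 30 ≤ 31, throughput 13 + 10 + 18 + 11 = 52.
node-G + node-D + node-K + node-C: power draw 3 + 7 + 6 + 7 = 23 ≤ 31, throughput 13 + 10 + 12 + 18 = 53.
node-G + node-K + node-C + node-E: power draw 3 + 6 + 7 + 13 = 29 ≤ 31, throughput 13 + 12 + 18 + 11 = 54.
Best is node-G, node-K, node-C, and node-E with total throughput 54.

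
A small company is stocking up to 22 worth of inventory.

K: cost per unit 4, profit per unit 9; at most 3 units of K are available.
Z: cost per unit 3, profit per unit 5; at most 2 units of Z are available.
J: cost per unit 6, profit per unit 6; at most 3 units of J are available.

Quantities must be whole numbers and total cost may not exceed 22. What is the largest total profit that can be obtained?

This is a bounded integer knapsack.
K has the best ratio (9/4); taking only K gives at most 3×9 = 27 (stopped by the supply cap of 3).
Mixing does better — 3×K, 1×Z, and 1×J: cost 21 ≤ 22, profit 3·9 + 1·5 + 1·6 = 38.

38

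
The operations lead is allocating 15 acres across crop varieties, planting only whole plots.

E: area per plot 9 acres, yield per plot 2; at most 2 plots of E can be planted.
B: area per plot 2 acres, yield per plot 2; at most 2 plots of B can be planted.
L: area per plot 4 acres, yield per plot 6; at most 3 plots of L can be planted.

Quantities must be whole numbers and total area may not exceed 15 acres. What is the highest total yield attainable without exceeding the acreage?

L has the best ratio (6/4); taking only L gives at most 3×6 = 18 (stopped by the area limit).
Mixing does better — 1×B and 3×L: area 14 ≤ 15, yield 1·2 + 3·6 = 20.

20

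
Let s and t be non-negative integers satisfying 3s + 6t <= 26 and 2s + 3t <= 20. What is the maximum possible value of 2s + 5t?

20

(s,t)=(0,4) is feasible, giving 20.
(s,t)=(1,3) is feasible, giving 17.
Maximum is 20 at (s,t)=(0,4).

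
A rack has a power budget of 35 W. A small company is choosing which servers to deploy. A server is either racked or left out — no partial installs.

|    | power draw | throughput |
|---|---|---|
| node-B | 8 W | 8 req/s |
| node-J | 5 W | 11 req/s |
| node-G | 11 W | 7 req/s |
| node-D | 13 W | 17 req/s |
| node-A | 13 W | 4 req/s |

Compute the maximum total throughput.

36

node-J + node-G + node-D: power draw 5 + 11 + 13 = 29 ≤ 35, throughput 11 + 7 + 17 = 35.
node-J + node-D + node-A: power draw 5 + 13 + 13 = 31 ≤ 35, throughput 11 + 17 + 4 = 32.
node-B + node-J + node-D: power draw 8 + 5 + 13 = 26 ≤ 35, throughput 8 + 11 + 17 = 36.
Best is node-B, node-J, and node-D with total throughput 36.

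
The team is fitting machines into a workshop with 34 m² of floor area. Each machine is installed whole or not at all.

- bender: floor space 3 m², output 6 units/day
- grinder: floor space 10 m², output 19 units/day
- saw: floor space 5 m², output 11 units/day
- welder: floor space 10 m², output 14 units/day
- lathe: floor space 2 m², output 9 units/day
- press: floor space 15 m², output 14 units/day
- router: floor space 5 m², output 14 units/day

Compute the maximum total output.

67

Allowing fractional choices, the relaxed optimum would be about 71.6, but machines are indivisible.
bender + grinder + saw + welder + router: floor space 3 + 10 + 5 + 10 + 5 = 33 ≤ 34, output 6 + 19 + 11 + 14 + 14 = 64.
grinder + saw + welder + lathe + router: floor space 10 + 5 + 10 + 2 + 5 = 32 ≤ 34, output 19 + 11 + 14 + 9 + 14 = 67.
Best is grinder, saw, welder, lathe, and router with total output 67.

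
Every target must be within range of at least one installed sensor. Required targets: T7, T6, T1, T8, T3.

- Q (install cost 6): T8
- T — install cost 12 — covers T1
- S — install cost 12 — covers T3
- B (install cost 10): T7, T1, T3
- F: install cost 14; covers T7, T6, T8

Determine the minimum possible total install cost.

The greedy cost-per-new-target heuristic would pick B, Q, and F for 30, but a cheaper cover exists.
Choose B and F: together they cover T7, T6, T1, T8, T3 — every target.
Total install cost: 10 + 14 = 24.
No cover costs less than 24.

24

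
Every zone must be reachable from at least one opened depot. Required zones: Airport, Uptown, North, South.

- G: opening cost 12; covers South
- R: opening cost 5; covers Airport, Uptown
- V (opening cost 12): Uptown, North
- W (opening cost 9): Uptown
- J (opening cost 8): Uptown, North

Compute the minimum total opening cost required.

25

Choose G, R, and J: together they cover Airport, Uptown, North, South — every zone.
Total opening cost: 12 + 5 + 8 = 25.
No cover costs less than 25.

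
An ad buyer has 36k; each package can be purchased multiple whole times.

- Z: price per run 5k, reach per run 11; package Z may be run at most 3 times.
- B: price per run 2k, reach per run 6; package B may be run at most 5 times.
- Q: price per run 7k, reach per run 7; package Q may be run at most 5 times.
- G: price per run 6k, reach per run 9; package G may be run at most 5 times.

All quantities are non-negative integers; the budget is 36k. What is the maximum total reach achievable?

This is a bounded integer knapsack.
3×Z, 4×B, and 2×G: price 35 ≤ 36, reach 3·11 + 4·6 + 2·9 = 75.
2×Z, 4×B, and 3×G: price 36 ≤ 36, reach 2·11 + 4·6 + 3·9 = 73.
Best is 75.

75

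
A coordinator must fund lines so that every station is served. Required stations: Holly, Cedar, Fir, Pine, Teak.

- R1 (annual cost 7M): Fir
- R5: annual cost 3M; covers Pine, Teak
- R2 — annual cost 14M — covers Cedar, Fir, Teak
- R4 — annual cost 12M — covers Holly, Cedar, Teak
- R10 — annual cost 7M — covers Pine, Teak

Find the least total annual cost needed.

22

Choose R1, R5, and R4: together they cover Holly, Cedar, Fir, Pine, Teak — every station.
Total annual cost: 7 + 3 + 12 = 22.
No cover costs less than 22.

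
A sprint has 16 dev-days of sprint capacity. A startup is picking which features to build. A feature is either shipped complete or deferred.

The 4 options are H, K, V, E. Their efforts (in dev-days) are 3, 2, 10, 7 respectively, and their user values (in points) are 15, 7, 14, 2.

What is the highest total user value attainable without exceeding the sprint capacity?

36

H + K + V: effort 3 + 2 + 10 = 15 ≤ 16, user value 15 + 7 + 14 = 36.
H + V: effort 3 + 10 = 13 ≤ 16, user value 15 + 14 = 29.
Best is H, K, and V with total user value 36.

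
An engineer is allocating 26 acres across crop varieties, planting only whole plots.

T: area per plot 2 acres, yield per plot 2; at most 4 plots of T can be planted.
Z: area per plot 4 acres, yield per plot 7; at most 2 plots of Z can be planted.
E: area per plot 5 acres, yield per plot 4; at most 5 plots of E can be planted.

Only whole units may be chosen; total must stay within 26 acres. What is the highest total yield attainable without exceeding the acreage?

This is a bounded integer knapsack.
Z has the best ratio (7/4); taking only Z gives at most 2×7 = 14 (stopped by the supply cap of 2).
Mixing does better — 4×T, 2×Z, and 2×E: area 26 ≤ 26, yield 4·2 + 2·7 + 2·4 = 30.

30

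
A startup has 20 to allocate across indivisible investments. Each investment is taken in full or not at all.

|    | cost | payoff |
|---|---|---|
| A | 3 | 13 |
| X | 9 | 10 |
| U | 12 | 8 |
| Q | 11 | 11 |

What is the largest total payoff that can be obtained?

24

Treat it as a binary knapsack problem.
Allowing fractional choices, the relaxed optimum would be about 31.0, but investments are indivisible.
A + Q: cost 3 + 11 = 14 ≤ 20, payoff 13 + 11 = 24.
A + X: cost 3 + 9 = 12 ≤ 20, payoff 13 + 10 = 23.
Best is A and Q with total payoff 24.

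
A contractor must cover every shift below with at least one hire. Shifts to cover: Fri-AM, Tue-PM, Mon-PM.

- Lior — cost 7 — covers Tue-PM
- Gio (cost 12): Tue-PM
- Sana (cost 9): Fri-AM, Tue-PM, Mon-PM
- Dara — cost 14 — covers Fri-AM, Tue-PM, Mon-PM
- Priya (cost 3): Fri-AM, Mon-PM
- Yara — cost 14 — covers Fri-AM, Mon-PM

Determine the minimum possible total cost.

The greedy cost-per-new-shift heuristic would pick Priya and Lior for 10, but a cheaper cover exists.
Sana alone covers Fri-AM, Tue-PM, Mon-PM — every shift.
Total cost: 9.
No cover costs less than 9.

9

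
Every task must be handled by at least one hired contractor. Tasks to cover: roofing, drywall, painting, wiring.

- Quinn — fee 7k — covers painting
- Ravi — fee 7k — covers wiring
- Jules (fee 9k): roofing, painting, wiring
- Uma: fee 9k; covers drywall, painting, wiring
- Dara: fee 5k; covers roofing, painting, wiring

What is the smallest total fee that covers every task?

This is a weighted set-cover instance.
Choose Uma and Dara: together they cover roofing, drywall, painting, wiring — every task.
Total fee: 9 + 5 = 14.
No cover costs less than 14.

14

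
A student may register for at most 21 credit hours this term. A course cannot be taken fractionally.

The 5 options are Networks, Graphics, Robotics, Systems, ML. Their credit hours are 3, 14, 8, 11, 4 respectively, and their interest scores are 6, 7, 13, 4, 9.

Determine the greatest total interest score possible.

28

Allowing fractional choices, the relaxed optimum would be about 31.0, but courses are indivisible.
Robotics + ML: credit hours 8 + 4 = 12 ≤ 21, interest score 13 + 9 = 22.
Networks + Robotics + ML: credit hours 3 + 8 + 4 = 15 ≤ 21, interest score 6 + 13 + 9 = 28.
Networks + Graphics + ML: credit hours 3 + 14 + 4 = 21 ≤ 21, interest score 6 + 7 + 9 = 22.
Best is Networks, Robotics, and ML with total interest score 28.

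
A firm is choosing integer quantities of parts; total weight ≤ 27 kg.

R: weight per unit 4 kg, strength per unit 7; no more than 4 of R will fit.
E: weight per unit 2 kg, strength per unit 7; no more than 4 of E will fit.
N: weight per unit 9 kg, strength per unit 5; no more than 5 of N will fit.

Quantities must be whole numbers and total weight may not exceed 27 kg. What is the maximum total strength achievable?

3×R and 4×E: weight 20 ≤ 27, strength 3·7 + 4·7 = 49.
4×R and 4×E: weight 24 ≤ 27, strength 4·7 + 4·7 = 56.
Best is 56.

56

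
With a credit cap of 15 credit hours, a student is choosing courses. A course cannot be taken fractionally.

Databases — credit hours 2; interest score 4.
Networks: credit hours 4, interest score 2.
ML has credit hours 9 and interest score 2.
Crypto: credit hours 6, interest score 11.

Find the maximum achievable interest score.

17

Allowing fractional choices, the relaxed optimum would be about 17.7, but courses are indivisible.
Networks + Crypto: credit hours 4 + 6 = 10 ≤ 15, interest score 2 + 11 = 13.
Databases + Networks + Crypto: credit hours 2 + 4 + 6 = 12 ≤ 15, interest score 4 + 2 + 11 = 17.
Databases + Crypto: credit hours 2 + 6 = 8 ≤ 15, interest score 4 + 11 = 15.
Best is Databases, Networks, and Crypto with total interest score 17.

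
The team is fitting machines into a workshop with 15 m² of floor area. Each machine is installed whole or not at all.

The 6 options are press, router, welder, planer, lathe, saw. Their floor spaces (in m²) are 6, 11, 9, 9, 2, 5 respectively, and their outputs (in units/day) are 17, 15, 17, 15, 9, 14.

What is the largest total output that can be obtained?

Treat it as a binary knapsack problem.
press + lathe + saw: floor space 6 + 2 + 5 = 13 ≤ 15, output 17 + 9 + 14 = 40.
press + welder: floor space 6 + 9 = 15 ≤ 15, output 17 + 17 = 34.
Best is press, lathe, and saw with total output 40.

40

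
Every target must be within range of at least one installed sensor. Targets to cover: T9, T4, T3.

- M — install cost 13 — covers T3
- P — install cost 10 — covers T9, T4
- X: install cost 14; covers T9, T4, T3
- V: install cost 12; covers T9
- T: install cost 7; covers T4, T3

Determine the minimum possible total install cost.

14

X alone covers T9, T4, T3 — every target.
Total install cost: 14.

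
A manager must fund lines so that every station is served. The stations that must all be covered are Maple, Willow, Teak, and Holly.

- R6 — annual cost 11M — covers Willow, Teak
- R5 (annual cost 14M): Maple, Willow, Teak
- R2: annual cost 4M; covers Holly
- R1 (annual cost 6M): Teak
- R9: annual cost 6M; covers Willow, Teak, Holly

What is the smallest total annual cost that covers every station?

18

The greedy cost-per-new-station heuristic would pick R9 and R5 for 20, but a cheaper cover exists.
Choose R5 and R2: together they cover Maple, Willow, Teak, Holly — every station.
Total annual cost: 14 + 4 = 18.
No cover costs less than 18.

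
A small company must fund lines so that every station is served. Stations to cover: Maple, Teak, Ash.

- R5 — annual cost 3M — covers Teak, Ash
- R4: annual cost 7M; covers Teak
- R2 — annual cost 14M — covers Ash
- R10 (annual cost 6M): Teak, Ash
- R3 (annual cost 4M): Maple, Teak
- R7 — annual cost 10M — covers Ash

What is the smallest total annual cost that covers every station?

7

This is an integer covering problem.
Choose R5 and R3: together they cover Maple, Teak, Ash — every station.
Total annual cost: 3 + 4 = 7.
No cover costs less than 7.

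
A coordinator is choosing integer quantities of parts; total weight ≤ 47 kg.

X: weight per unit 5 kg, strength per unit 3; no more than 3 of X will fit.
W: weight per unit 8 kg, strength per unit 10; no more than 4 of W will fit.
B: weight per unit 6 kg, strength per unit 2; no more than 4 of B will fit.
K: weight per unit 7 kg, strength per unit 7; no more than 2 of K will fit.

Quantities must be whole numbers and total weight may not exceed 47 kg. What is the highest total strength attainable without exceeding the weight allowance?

54

W has the best ratio (10/8); taking only W gives at most 4×10 = 40 (stopped by the supply cap of 4).
Mixing does better — 4×W and 2×K: weight 46 ≤ 47, strength 4·10 + 2·7 = 54.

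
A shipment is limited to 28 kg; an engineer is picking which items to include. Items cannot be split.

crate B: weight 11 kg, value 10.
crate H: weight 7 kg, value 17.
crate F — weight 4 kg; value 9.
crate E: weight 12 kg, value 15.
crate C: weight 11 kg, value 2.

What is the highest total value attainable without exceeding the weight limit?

41

Treat it as a binary knapsack problem.
Allowing fractional choices, the relaxed optimum would be about 45.5, but items are indivisible.
crate H + crate F + crate E: weight 7 + 4 + 12 = 23 ≤ 28, value 17 + 9 + 15 = 41.
crate B + crate H + crate F: weight 11 + 7 + 4 = 22 ≤ 28, value 10 + 17 + 9 = 36.
Best is crate H, crate F, and crate E with total value 41.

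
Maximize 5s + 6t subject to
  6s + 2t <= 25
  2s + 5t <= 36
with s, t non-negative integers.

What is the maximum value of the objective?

Relaxing integrality, the LP optimum is 48.50 at (s,t) = (2.04, 6.38), which is not an integer point.
(s,t)=(2,6): 6·2+2·6=24≤25, 2·2+5·6=34≤36, objective 46.
(s,t)=(1,6): 6·1+2·6=18≤25, 2·1+5·6=32≤36, objective 41.
(s,t)=(2,5): 6·2+2·5=22≤25, 2·2+5·5=29≤36, objective 40.
(s,t)=(1,5): 6·1+2·5=16≤25, 2·1+5·5=27≤36, objective 35.
Maximum is 46 at (s,t)=(2,6).

46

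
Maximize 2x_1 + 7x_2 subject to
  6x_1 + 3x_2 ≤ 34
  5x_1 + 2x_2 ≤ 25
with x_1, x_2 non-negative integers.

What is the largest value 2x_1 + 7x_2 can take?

77

(x_1,x_2)=(0,11): 6·0+3·11=33≤34, 5·0+2·11=22≤25, objective 77.
(x_1,x_2)=(0,10): 6·0+3·10=30≤34, 5·0+2·10=20≤25, objective 70.
Maximum is 77 at (x_1,x_2)=(0,11).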